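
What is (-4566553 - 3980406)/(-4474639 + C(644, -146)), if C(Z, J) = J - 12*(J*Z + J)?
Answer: 8546959/3344745 ≈ 2.5553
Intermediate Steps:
C(Z, J) = -11*J - 12*J*Z (C(Z, J) = J - 12*(J + J*Z) = J + (-12*J - 12*J*Z) = -11*J - 12*J*Z)
(-4566553 - 3980406)/(-4474639 + C(644, -146)) = (-4566553 - 3980406)/(-4474639 - 1*(-146)*(11 + 12*644)) = -8546959/(-4474639 - 1*(-146)*(11 + 7728)) = -8546959/(-4474639 - 1*(-146)*7739) = -8546959/(-4474639 + 1129894) = -8546959/(-3344745) = -8546959*(-1/3344745) = 8546959/3344745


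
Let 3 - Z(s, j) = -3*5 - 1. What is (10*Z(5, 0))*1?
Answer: 190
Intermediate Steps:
Z(s, j) = 19 (Z(s, j) = 3 - (-3*5 - 1) = 3 - (-15 - 1) = 3 - 1*(-16) = 3 + 16 = 19)
(10*Z(5, 0))*1 = (10*19)*1 = 190*1 = 190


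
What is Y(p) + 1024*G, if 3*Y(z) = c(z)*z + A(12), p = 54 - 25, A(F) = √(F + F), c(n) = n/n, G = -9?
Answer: -27619/3 + 2*√6/3 ≈ -9204.7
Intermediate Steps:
c(n) = 1
A(F) = √2*√F (A(F) = √(2*F) = √2*√F)
p = 29
Y(z) = z/3 + 2*√6/3 (Y(z) = (1*z + √2*√12)/3 = (z + √2*(2*√3))/3 = (z + 2*√6)/3 = z/3 + 2*√6/3)
Y(p) + 1024*G = ((⅓)*29 + 2*√6/3) + 1024*(-9) = (29/3 + 2*√6/3) - 9216 = -27619/3 + 2*√6/3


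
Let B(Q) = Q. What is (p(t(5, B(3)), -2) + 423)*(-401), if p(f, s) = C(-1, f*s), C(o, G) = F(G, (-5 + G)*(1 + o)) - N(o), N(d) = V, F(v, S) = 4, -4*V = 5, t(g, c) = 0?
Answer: -686913/4 ≈ -1.7173e+5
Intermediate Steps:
V = -5/4 (V = -1/4*5 = -5/4 ≈ -1.2500)
N(d) = -5/4
C(o, G) = 21/4 (C(o, G) = 4 - 1*(-5/4) = 4 + 5/4 = 21/4)
p(f, s) = 21/4
(p(t(5, B(3)), -2) + 423)*(-401) = (21/4 + 423)*(-401) = (1713/4)*(-401) = -686913/4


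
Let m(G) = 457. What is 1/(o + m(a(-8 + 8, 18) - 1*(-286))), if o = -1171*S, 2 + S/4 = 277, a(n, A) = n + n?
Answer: -1/1287643 ≈ -7.7661e-7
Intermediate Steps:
a(n, A) = 2*n
S = 1100 (S = -8 + 4*277 = -8 + 1108 = 1100)
o = -1288100 (o = -1171*1100 = -1288100)
1/(o + m(a(-8 + 8, 18) - 1*(-286))) = 1/(-1288100 + 457) = 1/(-1287643) = -1/1287643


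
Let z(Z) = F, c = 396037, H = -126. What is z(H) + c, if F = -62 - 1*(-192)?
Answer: 396167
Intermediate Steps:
F = 130 (F = -62 + 192 = 130)
z(Z) = 130
z(H) + c = 130 + 396037 = 396167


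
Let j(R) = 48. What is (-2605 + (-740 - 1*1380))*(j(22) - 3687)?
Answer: 17194275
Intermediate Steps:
(-2605 + (-740 - 1*1380))*(j(22) - 3687) = (-2605 + (-740 - 1*1380))*(48 - 3687) = (-2605 + (-740 - 1380))*(-3639) = (-2605 - 2120)*(-3639) = -4725*(-3639) = 17194275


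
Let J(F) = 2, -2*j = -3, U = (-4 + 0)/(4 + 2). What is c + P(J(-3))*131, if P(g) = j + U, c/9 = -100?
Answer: -4745/6 ≈ -790.83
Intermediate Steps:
U = -⅔ (U = -4/6 = -4*⅙ = -⅔ ≈ -0.66667)
j = 3/2 (j = -½*(-3) = 3/2 ≈ 1.5000)
c = -900 (c = 9*(-100) = -900)
P(g) = ⅚ (P(g) = 3/2 - ⅔ = ⅚)
c + P(J(-3))*131 = -900 + (⅚)*131 = -900 + 655/6 = -4745/6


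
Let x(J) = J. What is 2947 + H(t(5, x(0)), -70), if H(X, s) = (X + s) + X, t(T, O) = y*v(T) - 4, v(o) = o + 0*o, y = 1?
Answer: 2879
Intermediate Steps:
v(o) = o (v(o) = o + 0 = o)
t(T, O) = -4 + T (t(T, O) = 1*T - 4 = T - 4 = -4 + T)
H(X, s) = s + 2*X
2947 + H(t(5, x(0)), -70) = 2947 + (-70 + 2*(-4 + 5)) = 2947 + (-70 + 2*1) = 2947 + (-70 + 2) = 2947 - 68 = 2879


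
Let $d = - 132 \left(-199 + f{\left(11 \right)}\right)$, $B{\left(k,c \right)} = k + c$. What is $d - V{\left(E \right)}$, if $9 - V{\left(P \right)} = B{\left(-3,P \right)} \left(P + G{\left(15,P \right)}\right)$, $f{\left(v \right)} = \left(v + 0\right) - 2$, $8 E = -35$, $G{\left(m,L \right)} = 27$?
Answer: $\frac{1593865}{64} \approx 24904.0$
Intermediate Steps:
$B{\left(k,c \right)} = c + k$
$E = - \frac{35}{8}$ ($E = \frac{1}{8} \left(-35\right) = - \frac{35}{8} \approx -4.375$)
$f{\left(v \right)} = -2 + v$ ($f{\left(v \right)} = v - 2 = -2 + v$)
$V{\left(P \right)} = 9 - \left(-3 + P\right) \left(27 + P\right)$ ($V{\left(P \right)} = 9 - \left(P - 3\right) \left(P + 27\right) = 9 - \left(-3 + P\right) \left(27 + P\right)$)
$d = 25080$ ($d = - 132 \left(-199 + \left(-2 + 11\right)\right) = - 132 \left(-199 + 9\right) = \left(-132\right) \left(-190\right) = 25080$)
$d - V{\left(E \right)} = 25080 - \left(90 - \left(- \frac{35}{8}\right)^{2} - -105\right) = 25080 - \left(90 - \frac{1225}{64} + 105\right) = 25080 - \frac{11255}{64} = \frac{1593865}{64}$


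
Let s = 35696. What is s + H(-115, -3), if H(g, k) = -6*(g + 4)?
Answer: 36362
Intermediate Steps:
H(g, k) = -24 - 6*g (H(g, k) = -6*(4 + g) = -24 - 6*g)
s + H(-115, -3) = 35696 + (-24 - 6*(-115)) = 35696 + (-24 + 690) = 35696 + 666 = 36362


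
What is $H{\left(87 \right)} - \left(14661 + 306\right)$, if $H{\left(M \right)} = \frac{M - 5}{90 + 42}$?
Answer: $- \frac{987781}{66} \approx -14966.0$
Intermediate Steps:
$H{\left(M \right)} = - \frac{5}{132} + \frac{M}{132}$ ($H{\left(M \right)} = \frac{-5 + M}{132} = \left(-5 + M\right) \frac{1}{132} = - \frac{5}{132} + \frac{M}{132}$)
$H{\left(87 \right)} - \left(14661 + 306\right) = \left(- \frac{5}{132} + \frac{1}{132} \cdot 87\right) - \left(14661 + 306\right) = \left(- \frac{5}{132} + \frac{29}{44}\right) - 14967 = \frac{41}{66} - 14967 = - \frac{987781}{66}$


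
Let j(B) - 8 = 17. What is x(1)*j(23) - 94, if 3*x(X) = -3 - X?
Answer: -382/3 ≈ -127.33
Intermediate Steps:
x(X) = -1 - X/3 (x(X) = (-3 - X)/3 = -1 - X/3)
j(B) = 25 (j(B) = 8 + 17 = 25)
x(1)*j(23) - 94 = (-1 - ⅓*1)*25 - 94 = (-1 - ⅓)*25 - 94 = -4/3*25 - 94 = -100/3 - 94 = -382/3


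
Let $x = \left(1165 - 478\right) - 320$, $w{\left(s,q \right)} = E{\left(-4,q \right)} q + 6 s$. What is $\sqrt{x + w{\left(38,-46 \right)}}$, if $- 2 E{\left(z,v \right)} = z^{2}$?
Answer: $3 \sqrt{107} \approx 31.032$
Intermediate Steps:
$E{\left(z,v \right)} = - \frac{z^{2}}{2}$
$w{\left(s,q \right)} = - 8 q + 6 s$ ($w{\left(s,q \right)} = - \frac{\left(-4\right)^{2}}{2} q + 6 s = \left(- \frac{1}{2}\right) 16 q + 6 s = - 8 q + 6 s$)
$x = 367$ ($x = 687 - 320 = 367$)
$\sqrt{x + w{\left(38,-46 \right)}} = \sqrt{367 + \left(\left(-8\right) \left(-46\right) + 6 \cdot 38\right)} = \sqrt{367 + \left(368 + 228\right)} = \sqrt{367 + 596} = \sqrt{963} = 3 \sqrt{107}$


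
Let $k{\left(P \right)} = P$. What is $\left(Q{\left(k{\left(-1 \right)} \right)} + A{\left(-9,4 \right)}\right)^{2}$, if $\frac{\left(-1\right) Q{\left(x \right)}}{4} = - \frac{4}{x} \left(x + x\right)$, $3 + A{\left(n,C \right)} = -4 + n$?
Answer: $256$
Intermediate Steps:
$A{\left(n,C \right)} = -7 + n$ ($A{\left(n,C \right)} = -3 + \left(-4 + n\right) = -7 + n$)
$Q{\left(x \right)} = 32$ ($Q{\left(x \right)} = - 4 - \frac{4}{x} \left(x + x\right) = - 4 - \frac{4}{x} 2 x = \left(-4\right) \left(-8\right) = 32$)
$\left(Q{\left(k{\left(-1 \right)} \right)} + A{\left(-9,4 \right)}\right)^{2} = \left(32 - 16\right)^{2} = 16^{2} = 256$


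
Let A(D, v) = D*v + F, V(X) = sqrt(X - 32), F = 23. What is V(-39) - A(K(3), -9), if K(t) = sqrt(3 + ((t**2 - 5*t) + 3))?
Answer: -23 + I*sqrt(71) ≈ -23.0 + 8.4261*I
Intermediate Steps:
V(X) = sqrt(-32 + X)
K(t) = sqrt(6 + t**2 - 5*t) (K(t) = sqrt(3 + (3 + t**2 - 5*t)) = sqrt(6 + t**2 - 5*t))
A(D, v) = 23 + D*v (A(D, v) = D*v + 23 = 23 + D*v)
V(-39) - A(K(3), -9) = sqrt(-32 - 39) - (23 + sqrt(6 + 3**2 - 5*3)*(-9)) = sqrt(-71) - (23 + sqrt(6 + 9 - 15)*(-9)) = I*sqrt(71) - (23 + sqrt(0)*(-9)) = I*sqrt(71) - (23 + 0*(-9)) = I*sqrt(71) - (23 + 0) = I*sqrt(71) - 1*23 = I*sqrt(71) - 23 = -23 + I*sqrt(71)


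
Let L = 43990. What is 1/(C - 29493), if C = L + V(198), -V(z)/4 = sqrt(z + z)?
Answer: 14497/210156673 + 24*sqrt(11)/210156673 ≈ 6.9361e-5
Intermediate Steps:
V(z) = -4*sqrt(2)*sqrt(z) (V(z) = -4*sqrt(z + z) = -4*sqrt(2)*sqrt(z))
C = 43990 - 24*sqrt(11) (C = 43990 - 4*sqrt(2)*sqrt(198) = 43990 - 4*sqrt(2)*3*sqrt(22) = 43990 - 24*sqrt(11) ≈ 43910.)
1/(C - 29493) = 1/((43990 - 24*sqrt(11)) - 29493) = 1/(14497 - 24*sqrt(11))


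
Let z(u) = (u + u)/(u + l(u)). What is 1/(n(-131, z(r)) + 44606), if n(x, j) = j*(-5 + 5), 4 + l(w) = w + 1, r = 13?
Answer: 1/44606 ≈ 2.2419e-5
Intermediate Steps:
l(w) = -3 + w (l(w) = -4 + (w + 1) = -4 + (1 + w) = -3 + w)
z(u) = 2*u/(-3 + 2*u) (z(u) = (u + u)/(u + (-3 + u)) = (2*u)/(-3 + 2*u) = 2*u/(-3 + 2*u))
n(x, j) = 0 (n(x, j) = j*0 = 0)
1/(n(-131, z(r)) + 44606) = 1/(0 + 44606) = 1/44606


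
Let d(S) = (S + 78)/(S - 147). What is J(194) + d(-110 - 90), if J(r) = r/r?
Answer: 469/347 ≈ 1.3516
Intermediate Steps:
d(S) = (78 + S)/(-147 + S)
J(r) = 1
J(194) + d(-110 - 90) = 1 + (78 + (-110 - 90))/(-147 + (-110 - 90)) = 1 + (78 - 200)/(-147 - 200) = 1 - 122/(-347) = 1 - 1/347*(-122) = 1 + 122/347 = 469/347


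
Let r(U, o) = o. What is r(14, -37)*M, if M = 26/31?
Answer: -962/31 ≈ -31.032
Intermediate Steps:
M = 26/31 (M = 26*(1/31) = 26/31 ≈ 0.83871)
r(14, -37)*M = -37*26/31 = -962/31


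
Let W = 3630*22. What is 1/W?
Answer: 1/79860 ≈ 1.2522e-5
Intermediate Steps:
W = 79860
1/W = 1/79860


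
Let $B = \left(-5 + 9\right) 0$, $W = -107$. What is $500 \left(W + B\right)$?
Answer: $-53500$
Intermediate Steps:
$B = 0$ ($B = 4 \cdot 0 = 0$)
$500 \left(W + B\right) = 500 \left(-107 + 0\right) = 500 \left(-107\right) = -53500$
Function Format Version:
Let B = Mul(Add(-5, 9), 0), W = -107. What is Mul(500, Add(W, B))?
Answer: -53500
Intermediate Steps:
B = 0 (B = Mul(4, 0) = 0)
Mul(500, Add(W, B)) = Mul(500, Add(-107, 0)) = Mul(500, -107) = -53500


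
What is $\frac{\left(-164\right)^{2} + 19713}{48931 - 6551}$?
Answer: $\frac{46609}{42380} \approx 1.0998$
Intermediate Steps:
$\frac{\left(-164\right)^{2} + 19713}{48931 - 6551} = \frac{26896 + 19713}{42380} = 46609 \cdot \frac{1}{42380} = \frac{46609}{42380}$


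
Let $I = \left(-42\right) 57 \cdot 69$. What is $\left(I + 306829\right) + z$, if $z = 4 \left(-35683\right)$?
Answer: $-1089$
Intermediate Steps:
$z = -142732$
$I = -165186$ ($I = \left(-2394\right) 69 = -165186$)
$\left(I + 306829\right) + z = \left(-165186 + 306829\right) - 142732 = 141643 - 142732 = -1089$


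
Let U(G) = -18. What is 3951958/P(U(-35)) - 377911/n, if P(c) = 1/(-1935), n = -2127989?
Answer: -16272814299636059/2127989 ≈ -7.6470e+9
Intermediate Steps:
P(c) = -1/1935
3951958/P(U(-35)) - 377911/n = 3951958/(-1/1935) - 377911/(-2127989) = 3951958*(-1935) - 377911*(-1/2127989) = -7647038730 + 377911/2127989 = -16272814299636059/2127989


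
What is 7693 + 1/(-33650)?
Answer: 258869449/33650 ≈ 7693.0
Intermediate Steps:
7693 + 1/(-33650) = 7693 - 1/33650 = 258869449/33650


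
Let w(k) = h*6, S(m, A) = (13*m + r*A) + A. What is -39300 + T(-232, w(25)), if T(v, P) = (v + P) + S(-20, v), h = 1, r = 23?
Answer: -45354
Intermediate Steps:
S(m, A) = 13*m + 24*A (S(m, A) = (13*m + 23*A) + A = 13*m + 24*A)
w(k) = 6 (w(k) = 1*6 = 6)
T(v, P) = -260 + P + 25*v (T(v, P) = (v + P) + (13*(-20) + 24*v) = (P + v) + (-260 + 24*v) = -260 + P + 25*v)
-39300 + T(-232, w(25)) = -39300 + (-260 + 6 + 25*(-232)) = -39300 + (-260 + 6 - 5800) = -39300 - 6054 = -45354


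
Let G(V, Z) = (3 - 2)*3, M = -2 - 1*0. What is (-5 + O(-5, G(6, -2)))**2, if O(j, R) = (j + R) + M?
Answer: 81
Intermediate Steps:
M = -2 (M = -2 + 0 = -2)
G(V, Z) = 3 (G(V, Z) = 1*3 = 3)
O(j, R) = -2 + R + j (O(j, R) = (j + R) - 2 = (R + j) - 2 = -2 + R + j)
(-5 + O(-5, G(6, -2)))**2 = (-5 + (-2 + 3 - 5))**2 = (-5 - 4)**2 = (-9)**2 = 81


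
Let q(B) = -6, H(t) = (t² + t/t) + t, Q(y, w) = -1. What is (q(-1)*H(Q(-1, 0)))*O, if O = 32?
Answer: -192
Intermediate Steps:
H(t) = 1 + t + t² (H(t) = (t² + 1) + t = (1 + t²) + t = 1 + t + t²)
(q(-1)*H(Q(-1, 0)))*O = -6*(1 - 1 + (-1)²)*32 = -6*(1 - 1 + 1)*32 = -6*1*32 = -6*32 = -192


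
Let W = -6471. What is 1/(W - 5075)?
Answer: -1/11546 ≈ -8.6610e-5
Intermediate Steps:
1/(W - 5075) = 1/(-6471 - 5075) = 1/(-11546) = -1/11546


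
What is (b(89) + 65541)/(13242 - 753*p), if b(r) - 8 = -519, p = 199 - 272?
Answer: 65030/68211 ≈ 0.95337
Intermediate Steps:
p = -73
b(r) = -511 (b(r) = 8 - 519 = -511)
(b(89) + 65541)/(13242 - 753*p) = (-511 + 65541)/(13242 - 753*(-73)) = 65030/(13242 + 54969) = 65030/68211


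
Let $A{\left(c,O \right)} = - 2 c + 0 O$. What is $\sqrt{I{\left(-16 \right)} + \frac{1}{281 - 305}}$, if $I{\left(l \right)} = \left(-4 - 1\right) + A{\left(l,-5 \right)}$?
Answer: $\frac{\sqrt{3882}}{12} \approx 5.1921$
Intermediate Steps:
$A{\left(c,O \right)} = - 2 c$ ($A{\left(c,O \right)} = - 2 c + 0 = - 2 c$)
$I{\left(l \right)} = -5 - 2 l$ ($I{\left(l \right)} = \left(-4 - 1\right) - 2 l = -5 - 2 l$)
$\sqrt{I{\left(-16 \right)} + \frac{1}{281 - 305}} = \sqrt{\left(-5 - -32\right) + \frac{1}{281 - 305}} = \sqrt{\left(-5 + 32\right) + \frac{1}{-24}} = \sqrt{27 - \frac{1}{24}} = \sqrt{\frac{647}{24}} = \frac{\sqrt{3882}}{12}$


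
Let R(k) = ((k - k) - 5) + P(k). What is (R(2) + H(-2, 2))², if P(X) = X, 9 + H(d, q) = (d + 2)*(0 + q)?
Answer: 144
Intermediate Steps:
H(d, q) = -9 + q*(2 + d) (H(d, q) = -9 + (d + 2)*(0 + q) = -9 + (2 + d)*q = -9 + q*(2 + d))
R(k) = -5 + k (R(k) = ((k - k) - 5) + k = (0 - 5) + k = -5 + k)
(R(2) + H(-2, 2))² = ((-5 + 2) + (-9 + 2*2 - 2*2))² = (-3 + (-9 + 4 - 4))² = (-3 - 9)² = (-12)² = 144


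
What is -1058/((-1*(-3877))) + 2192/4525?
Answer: 3710934/17543425 ≈ 0.21153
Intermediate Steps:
-1058/((-1*(-3877))) + 2192/4525 = -1058/3877 + 2192*(1/4525) = -1058*1/3877 + 2192/4525 = -1058/3877 + 2192/4525 = 3710934/17543425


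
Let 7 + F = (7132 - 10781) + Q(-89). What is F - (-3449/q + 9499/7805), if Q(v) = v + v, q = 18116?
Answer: -77465007337/20199340 ≈ -3835.0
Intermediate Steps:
Q(v) = 2*v
F = -3834 (F = -7 + ((7132 - 10781) + 2*(-89)) = -7 + (-3649 - 178) = -7 - 3827 = -3834)
F - (-3449/q + 9499/7805) = -3834 - (-3449/18116 + 9499/7805) = -3834 - (-3449*1/18116 + 9499*(1/7805)) = -3834 - (-3449/18116 + 1357/1115) = -3834 - 1*20737777/20199340 = -3834 - 20737777/20199340 = -77465007337/20199340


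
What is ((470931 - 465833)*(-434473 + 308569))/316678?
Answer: -320929296/158339 ≈ -2026.8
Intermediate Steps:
((470931 - 465833)*(-434473 + 308569))/316678 = (5098*(-125904))*(1/316678) = -641858592*1/316678 = -320929296/158339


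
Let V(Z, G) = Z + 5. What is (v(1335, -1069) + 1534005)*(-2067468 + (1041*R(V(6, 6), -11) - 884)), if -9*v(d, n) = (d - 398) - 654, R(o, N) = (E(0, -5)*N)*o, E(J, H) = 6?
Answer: -38989100967916/9 ≈ -4.3321e+12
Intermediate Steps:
V(Z, G) = 5 + Z
R(o, N) = 6*N*o (R(o, N) = (6*N)*o = 6*N*o)
v(d, n) = 1052/9 - d/9 (v(d, n) = -((d - 398) - 654)/9 = -((-398 + d) - 654)/9 = -(-1052 + d)/9 = 1052/9 - d/9)
(v(1335, -1069) + 1534005)*(-2067468 + (1041*R(V(6, 6), -11) - 884)) = ((1052/9 - ⅑*1335) + 1534005)*(-2067468 + (1041*(6*(-11)*(5 + 6)) - 884)) = ((1052/9 - 445/3) + 1534005)*(-2067468 + (1041*(6*(-11)*11) - 884)) = (-283/9 + 1534005)*(-2067468 + (1041*(-726) - 884)) = 13805762*(-2067468 + (-755766 - 884))/9 = 13805762*(-2067468 - 756650)/9 = (13805762/9)*(-2824118) = -38989100967916/9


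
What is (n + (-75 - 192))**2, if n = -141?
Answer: 166464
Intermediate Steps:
(n + (-75 - 192))**2 = (-141 + (-75 - 192))**2 = (-141 - 267)**2 = (-408)**2 = 166464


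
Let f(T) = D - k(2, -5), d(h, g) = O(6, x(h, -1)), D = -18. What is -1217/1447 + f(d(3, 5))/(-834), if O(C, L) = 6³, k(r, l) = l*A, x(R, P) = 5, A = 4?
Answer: -508936/603399 ≈ -0.84345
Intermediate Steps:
k(r, l) = 4*l (k(r, l) = l*4 = 4*l)
O(C, L) = 216
d(h, g) = 216
f(T) = 2 (f(T) = -18 - 4*(-5) = -18 - 1*(-20) = -18 + 20 = 2)
-1217/1447 + f(d(3, 5))/(-834) = -1217/1447 + 2/(-834) = -1217*1/1447 + 2*(-1/834) = -1217/1447 - 1/417 = -508936/603399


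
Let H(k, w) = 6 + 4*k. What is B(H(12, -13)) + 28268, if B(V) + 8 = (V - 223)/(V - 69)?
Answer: 424069/15 ≈ 28271.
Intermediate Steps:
B(V) = -8 + (-223 + V)/(-69 + V) (B(V) = -8 + (V - 223)/(V - 69) = -8 + (-223 + V)/(-69 + V))
B(H(12, -13)) + 28268 = 7*(47 - (6 + 4*12))/(-69 + (6 + 4*12)) + 28268 = 7*(47 - (6 + 48))/(-69 + (6 + 48)) + 28268 = 7*(47 - 1*54)/(-69 + 54) + 28268 = 7*(47 - 54)/(-15) + 28268 = 7*(-1/15)*(-7) + 28268 = 49/15 + 28268 = 424069/15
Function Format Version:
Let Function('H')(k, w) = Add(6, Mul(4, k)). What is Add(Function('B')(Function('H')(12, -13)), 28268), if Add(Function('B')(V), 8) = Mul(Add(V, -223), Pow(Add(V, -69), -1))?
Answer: Rational(424069, 15) ≈ 28271.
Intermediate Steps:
Function('B')(V) = Add(-8, Mul(Pow(Add(-69, V), -1), Add(-223, V))) (Function('B')(V) = Add(-8, Mul(Add(V, -223), Pow(Add(V, -69), -1))) = Add(-8, Mul(Add(-223, V), Pow(Add(-69, V), -1))) = Add(-8, Mul(Pow(Add(-69, V), -1), Add(-223, V))))
Add(Function('B')(Function('H')(12, -13)), 28268) = Add(Mul(7, Pow(Add(-69, Add(6, Mul(4, 12))), -1), Add(47, Mul(-1, Add(6, Mul(4, 12))))), 28268) = Add(Mul(7, Pow(Add(-69, Add(6, 48)), -1), Add(47, Mul(-1, Add(6, 48)))), 28268) = Add(Mul(7, Pow(Add(-69, 54), -1), Add(47, Mul(-1, 54))), 28268) = Add(Mul(7, Pow(-15, -1), Add(47, -54)), 28268) = Add(Mul(7, Rational(-1, 15), -7), 28268) = Add(Rational(49, 15), 28268) = Rational(424069, 15)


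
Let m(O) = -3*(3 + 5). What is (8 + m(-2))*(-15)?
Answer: 240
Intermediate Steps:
m(O) = -24 (m(O) = -3*8 = -24)
(8 + m(-2))*(-15) = (8 - 24)*(-15) = -16*(-15) = 240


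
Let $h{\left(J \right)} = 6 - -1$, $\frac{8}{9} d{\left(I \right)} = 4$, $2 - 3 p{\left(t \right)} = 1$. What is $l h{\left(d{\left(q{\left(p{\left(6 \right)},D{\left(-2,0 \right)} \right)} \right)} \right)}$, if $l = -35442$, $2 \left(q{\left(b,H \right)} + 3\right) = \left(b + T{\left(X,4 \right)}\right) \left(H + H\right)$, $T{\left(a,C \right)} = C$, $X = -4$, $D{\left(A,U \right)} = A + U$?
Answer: $-248094$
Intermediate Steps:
$p{\left(t \right)} = \frac{1}{3}$ ($p{\left(t \right)} = \frac{2}{3} - \frac{1}{3} = \frac{1}{3}$)
$q{\left(b,H \right)} = -3 + H \left(4 + b\right)$ ($q{\left(b,H \right)} = -3 + \frac{\left(b + 4\right) \left(H + H\right)}{2} = -3 + \frac{\left(4 + b\right) 2 H}{2} = -3 + \frac{2 H \left(4 + b\right)}{2} = -3 + H \left(4 + b\right)$)
$d{\left(I \right)} = \frac{9}{2}$ ($d{\left(I \right)} = \frac{9}{8} \cdot 4 = \frac{9}{2}$)
$h{\left(J \right)} = 7$ ($h{\left(J \right)} = 6 + 1 = 7$)
$l h{\left(d{\left(q{\left(p{\left(6 \right)},D{\left(-2,0 \right)} \right)} \right)} \right)} = \left(-35442\right) 7 = -248094$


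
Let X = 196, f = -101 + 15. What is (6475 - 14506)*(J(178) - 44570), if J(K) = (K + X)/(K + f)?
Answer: 16463815023/46 ≈ 3.5791e+8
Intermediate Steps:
f = -86
J(K) = (196 + K)/(-86 + K) (J(K) = (K + 196)/(K - 86) = (196 + K)/(-86 + K))
(6475 - 14506)*(J(178) - 44570) = (6475 - 14506)*((196 + 178)/(-86 + 178) - 44570) = -8031*(374/92 - 44570) = -8031*((1/92)*374 - 44570) = -8031*(187/46 - 44570) = -8031*(-2050033/46) = 16463815023/46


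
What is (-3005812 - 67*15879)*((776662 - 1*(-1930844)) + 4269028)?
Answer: -28392435302470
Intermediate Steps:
(-3005812 - 67*15879)*((776662 - 1*(-1930844)) + 4269028) = (-3005812 - 1063893)*((776662 + 1930844) + 4269028) = -4069705*(2707506 + 4269028) = -4069705*6976534 = -28392435302470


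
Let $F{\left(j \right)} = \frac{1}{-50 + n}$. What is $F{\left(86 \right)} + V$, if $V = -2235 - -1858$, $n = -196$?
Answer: $- \frac{92743}{246} \approx -377.0$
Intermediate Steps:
$F{\left(j \right)} = - \frac{1}{246}$ ($F{\left(j \right)} = \frac{1}{-50 - 196} = \frac{1}{-246} = - \frac{1}{246}$)
$V = -377$ ($V = -2235 + 1858 = -377$)
$F{\left(86 \right)} + V = - \frac{1}{246} - 377 = - \frac{92743}{246}$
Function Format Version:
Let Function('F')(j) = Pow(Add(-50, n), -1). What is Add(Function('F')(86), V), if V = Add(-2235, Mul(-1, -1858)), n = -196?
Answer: Rational(-92743, 246) ≈ -377.00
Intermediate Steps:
Function('F')(j) = Rational(-1, 246) (Function('F')(j) = Pow(Add(-50, -196), -1) = Pow(-246, -1) = Rational(-1, 246))
V = -377 (V = Add(-2235, 1858) = -377)
Add(Function('F')(86), V) = Add(Rational(-1, 246), -377) = Rational(-92743, 246)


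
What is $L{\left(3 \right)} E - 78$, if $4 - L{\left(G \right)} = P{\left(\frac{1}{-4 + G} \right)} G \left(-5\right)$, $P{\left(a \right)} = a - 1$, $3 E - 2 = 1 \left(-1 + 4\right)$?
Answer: $- \frac{364}{3} \approx -121.33$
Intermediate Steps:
$E = \frac{5}{3}$ ($E = \frac{2}{3} + \frac{1 \left(-1 + 4\right)}{3} = \frac{2}{3} + \frac{1 \cdot 3}{3} = \frac{2}{3} + \frac{1}{3} \cdot 3 = \frac{2}{3} + 1 = \frac{5}{3} \approx 1.6667$)
$P{\left(a \right)} = -1 + a$
$L{\left(G \right)} = 4 + 5 G \left(-1 + \frac{1}{-4 + G}\right)$ ($L{\left(G \right)} = 4 - \left(-1 + \frac{1}{-4 + G}\right) G \left(-5\right) = 4 - G \left(-1 + \frac{1}{-4 + G}\right) \left(-5\right) = 4 - - 5 G \left(-1 + \frac{1}{-4 + G}\right) = 4 + 5 G \left(-1 + \frac{1}{-4 + G}\right)$)
$L{\left(3 \right)} E - 78 = \frac{-16 - 5 \cdot 3^{2} + 29 \cdot 3}{-4 + 3} \cdot \frac{5}{3} - 78 = \frac{-16 - 45 + 87}{-1} \cdot \frac{5}{3} - 78 = - (-16 - 45 + 87) \frac{5}{3} - 78 = \left(-1\right) 26 \cdot \frac{5}{3} - 78 = \left(-26\right) \frac{5}{3} - 78 = - \frac{130}{3} - 78 = - \frac{364}{3}$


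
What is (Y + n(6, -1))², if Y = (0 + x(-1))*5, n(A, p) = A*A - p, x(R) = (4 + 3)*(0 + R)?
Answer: 4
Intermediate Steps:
x(R) = 7*R
n(A, p) = A² - p
Y = -35 (Y = (0 + 7*(-1))*5 = (0 - 7)*5 = -7*5 = -35)
(Y + n(6, -1))² = (-35 + (6² - 1*(-1)))² = (-35 + (36 + 1))² = (-35 + 37)² = 2² = 4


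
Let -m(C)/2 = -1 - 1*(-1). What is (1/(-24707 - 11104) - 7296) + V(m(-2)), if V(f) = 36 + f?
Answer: -259987861/35811 ≈ -7260.0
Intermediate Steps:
m(C) = 0 (m(C) = -2*(-1 - 1*(-1)) = -2*(-1 + 1) = -2*0 = 0)
(1/(-24707 - 11104) - 7296) + V(m(-2)) = (1/(-24707 - 11104) - 7296) + (36 + 0) = (1/(-35811) - 7296) + 36 = (-1/35811 - 7296) + 36 = -261277057/35811 + 36 = -259987861/35811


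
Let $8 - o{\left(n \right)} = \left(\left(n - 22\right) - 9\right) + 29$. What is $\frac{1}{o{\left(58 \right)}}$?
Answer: $- \frac{1}{48} \approx -0.020833$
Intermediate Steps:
$o{\left(n \right)} = 10 - n$ ($o{\left(n \right)} = 8 - \left(\left(\left(n - 22\right) - 9\right) + 29\right) = 8 - \left(\left(\left(-22 + n\right) - 9\right) + 29\right) = 8 - \left(\left(-31 + n\right) + 29\right) = 8 - \left(-2 + n\right) = 10 - n$)
$\frac{1}{o{\left(58 \right)}} = \frac{1}{10 - 58} = \frac{1}{-48} = - \frac{1}{48}$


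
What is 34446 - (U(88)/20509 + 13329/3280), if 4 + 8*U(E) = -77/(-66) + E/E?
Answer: 868834695829/25226070 ≈ 34442.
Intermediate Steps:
U(E) = -11/48 (U(E) = -½ + (-77/(-66) + E/E)/8 = -½ + (-77*(-1/66) + 1)/8 = -½ + (7/6 + 1)/8 = -½ + (⅛)*(13/6) = -½ + 13/48 = -11/48)
34446 - (U(88)/20509 + 13329/3280) = 34446 - (-11/48/20509 + 13329/3280) = 34446 - (-11/48*1/20509 + 13329*(1/3280)) = 34446 - (-11/984432 + 13329/3280) = 34446 - 1*102511391/25226070 = 34446 - 102511391/25226070 = 868834695829/25226070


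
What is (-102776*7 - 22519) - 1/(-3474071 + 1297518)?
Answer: -1614895674902/2176553 ≈ -7.4195e+5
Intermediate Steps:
(-102776*7 - 22519) - 1/(-3474071 + 1297518) = (-719432 - 22519) - 1/(-2176553) = -741951 - 1*(-1/2176553) = -741951 + 1/2176553 = -1614895674902/2176553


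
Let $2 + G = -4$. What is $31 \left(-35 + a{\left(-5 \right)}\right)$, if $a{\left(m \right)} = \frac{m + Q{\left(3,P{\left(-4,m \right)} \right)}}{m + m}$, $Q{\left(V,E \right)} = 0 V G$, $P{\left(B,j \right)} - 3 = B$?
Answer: $- \frac{2139}{2} \approx -1069.5$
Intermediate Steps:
$G = -6$ ($G = -2 - 4 = -6$)
$P{\left(B,j \right)} = 3 + B$
$Q{\left(V,E \right)} = 0$ ($Q{\left(V,E \right)} = 0 V \left(-6\right) = 0 \left(-6\right) = 0$)
$a{\left(m \right)} = \frac{1}{2}$ ($a{\left(m \right)} = \frac{m + 0}{m + m} = \frac{m}{2 m} = m \frac{1}{2 m} = \frac{1}{2}$)
$31 \left(-35 + a{\left(-5 \right)}\right) = 31 \left(-35 + \frac{1}{2}\right) = 31 \left(- \frac{69}{2}\right) = - \frac{2139}{2}$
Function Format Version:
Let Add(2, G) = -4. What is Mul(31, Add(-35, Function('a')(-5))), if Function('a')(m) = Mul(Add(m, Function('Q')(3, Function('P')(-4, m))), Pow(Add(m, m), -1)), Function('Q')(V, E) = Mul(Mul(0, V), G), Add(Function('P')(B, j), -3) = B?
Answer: Rational(-2139, 2) ≈ -1069.5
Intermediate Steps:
G = -6 (G = Add(-2, -4) = -6)
Function('P')(B, j) = Add(3, B)
Function('Q')(V, E) = 0 (Function('Q')(V, E) = Mul(Mul(0, V), -6) = Mul(0, -6) = 0)
Function('a')(m) = Rational(1, 2) (Function('a')(m) = Mul(Add(m, 0), Pow(Add(m, m), -1)) = Mul(m, Pow(Mul(2, m), -1)) = Mul(m, Mul(Rational(1, 2), Pow(m, -1))) = Rational(1, 2))
Mul(31, Add(-35, Function('a')(-5))) = Mul(31, Add(-35, Rational(1, 2))) = Mul(31, Rational(-69, 2)) = Rational(-2139, 2)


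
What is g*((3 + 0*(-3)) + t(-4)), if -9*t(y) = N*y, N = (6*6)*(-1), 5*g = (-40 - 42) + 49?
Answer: 429/5 ≈ 85.800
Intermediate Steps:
g = -33/5 (g = ((-40 - 42) + 49)/5 = (-82 + 49)/5 = (⅕)*(-33) = -33/5 ≈ -6.6000)
N = -36 (N = 36*(-1) = -36)
t(y) = 4*y (t(y) = -(-4)*y = 4*y)
g*((3 + 0*(-3)) + t(-4)) = -33*((3 + 0*(-3)) + 4*(-4))/5 = -33*((3 + 0) - 16)/5 = -33*(3 - 16)/5 = -33/5*(-13) = 429/5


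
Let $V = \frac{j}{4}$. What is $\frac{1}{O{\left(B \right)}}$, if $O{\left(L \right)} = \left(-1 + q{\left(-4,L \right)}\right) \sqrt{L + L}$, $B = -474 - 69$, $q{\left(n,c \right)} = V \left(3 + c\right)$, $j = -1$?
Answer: $- \frac{i \sqrt{1086}}{145524} \approx - 0.00022645 i$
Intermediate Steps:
$V = - \frac{1}{4} \approx -0.25$
$q{\left(n,c \right)} = - \frac{3}{4} - \frac{c}{4}$ ($q{\left(n,c \right)} = - \frac{3 + c}{4} = - \frac{3}{4} - \frac{c}{4}$)
$B = -543$
$O{\left(L \right)} = \sqrt{2} \sqrt{L} \left(- \frac{7}{4} - \frac{L}{4}\right)$ ($O{\left(L \right)} = \left(-1 - \left(\frac{3}{4} + \frac{L}{4}\right)\right) \sqrt{L + L} = \left(- \frac{7}{4} - \frac{L}{4}\right) \sqrt{2 L} = \left(- \frac{7}{4} - \frac{L}{4}\right) \sqrt{2} \sqrt{L} = \sqrt{2} \sqrt{L} \left(- \frac{7}{4} - \frac{L}{4}\right)$)
$\frac{1}{O{\left(B \right)}} = \frac{1}{\frac{1}{4} \sqrt{2} \sqrt{-543} \left(-7 - -543\right)} = \frac{1}{\frac{1}{4} \sqrt{2} i \sqrt{543} \left(-7 + 543\right)} = \frac{1}{\frac{1}{4} \sqrt{2} i \sqrt{543} \cdot 536} = \frac{1}{134 i \sqrt{1086}} = - \frac{i \sqrt{1086}}{145524}$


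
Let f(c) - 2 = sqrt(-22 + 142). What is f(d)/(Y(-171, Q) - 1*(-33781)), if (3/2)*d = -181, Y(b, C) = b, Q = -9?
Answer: 1/16805 + sqrt(30)/16805 ≈ 0.00038543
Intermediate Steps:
d = -362/3 (d = (2/3)*(-181) = -362/3 ≈ -120.67)
f(c) = 2 + 2*sqrt(30) (f(c) = 2 + sqrt(-22 + 142) = 2 + sqrt(120) = 2 + 2*sqrt(30))
f(d)/(Y(-171, Q) - 1*(-33781)) = (2 + 2*sqrt(30))/(-171 - 1*(-33781)) = (2 + 2*sqrt(30))/(-171 + 33781) = (2 + 2*sqrt(30))/33610 = (2 + 2*sqrt(30))*(1/33610) = 1/16805 + sqrt(30)/16805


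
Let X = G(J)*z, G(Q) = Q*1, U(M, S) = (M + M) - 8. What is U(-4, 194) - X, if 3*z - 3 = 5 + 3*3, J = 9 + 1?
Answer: -218/3 ≈ -72.667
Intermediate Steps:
J = 10
U(M, S) = -8 + 2*M (U(M, S) = 2*M - 8 = -8 + 2*M)
G(Q) = Q
z = 17/3 (z = 1 + (5 + 3*3)/3 = 1 + (5 + 9)/3 = 1 + (⅓)*14 = 1 + 14/3 = 17/3 ≈ 5.6667)
X = 170/3 (X = 10*(17/3) = 170/3 ≈ 56.667)
U(-4, 194) - X = (-8 + 2*(-4)) - 1*170/3 = (-8 - 8) - 170/3 = -16 - 170/3 = -218/3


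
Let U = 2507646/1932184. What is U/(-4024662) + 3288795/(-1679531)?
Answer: -4262491435242289231/2176780651814952008 ≈ -1.9582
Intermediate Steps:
U = 1253823/966092 (U = 2507646*(1/1932184) = 1253823/966092 ≈ 1.2978)
U/(-4024662) + 3288795/(-1679531) = (1253823/966092)/(-4024662) + 3288795/(-1679531) = (1253823/966092)*(-1/4024662) + 3288795*(-1/1679531) = -417941/1296064586968 - 3288795/1679531 = -4262491435242289231/2176780651814952008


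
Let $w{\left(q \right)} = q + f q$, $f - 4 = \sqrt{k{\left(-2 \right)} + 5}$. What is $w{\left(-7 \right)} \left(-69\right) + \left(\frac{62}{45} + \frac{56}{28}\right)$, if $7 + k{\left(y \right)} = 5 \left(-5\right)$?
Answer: $\frac{108827}{45} + 1449 i \sqrt{3} \approx 2418.4 + 2509.7 i$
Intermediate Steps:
$k{\left(y \right)} = -32$ ($k{\left(y \right)} = -7 + 5 \left(-5\right) = -7 - 25 = -32$)
$f = 4 + 3 i \sqrt{3}$ ($f = 4 + \sqrt{-32 + 5} = 4 + \sqrt{-27} = 4 + 3 i \sqrt{3} \approx 4.0 + 5.1962 i$)
$w{\left(q \right)} = q + q \left(4 + 3 i \sqrt{3}\right)$ ($w{\left(q \right)} = q + \left(4 + 3 i \sqrt{3}\right) q = q + q \left(4 + 3 i \sqrt{3}\right)$)
$w{\left(-7 \right)} \left(-69\right) + \left(\frac{62}{45} + \frac{56}{28}\right) = - 7 \left(5 + 3 i \sqrt{3}\right) \left(-69\right) + \left(\frac{62}{45} + \frac{56}{28}\right) = \left(-35 - 21 i \sqrt{3}\right) \left(-69\right) + \left(62 \cdot \frac{1}{45} + 56 \cdot \frac{1}{28}\right) = \left(2415 + 1449 i \sqrt{3}\right) + \left(\frac{62}{45} + 2\right) = \left(2415 + 1449 i \sqrt{3}\right) + \frac{152}{45} = \frac{108827}{45} + 1449 i \sqrt{3}$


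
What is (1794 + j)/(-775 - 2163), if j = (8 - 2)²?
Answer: -915/1469 ≈ -0.62287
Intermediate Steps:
j = 36 (j = 6² = 36)
(1794 + j)/(-775 - 2163) = (1794 + 36)/(-775 - 2163) = 1830/(-2938) = 1830*(-1/2938) = -915/1469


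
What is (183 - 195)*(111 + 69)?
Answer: -2160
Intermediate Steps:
(183 - 195)*(111 + 69) = -12*180 = -2160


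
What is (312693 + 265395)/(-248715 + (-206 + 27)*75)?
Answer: -48174/21845 ≈ -2.2053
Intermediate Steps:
(312693 + 265395)/(-248715 + (-206 + 27)*75) = 578088/(-248715 - 179*75) = 578088/(-248715 - 13425) = 578088/(-262140) = 578088*(-1/262140) = -48174/21845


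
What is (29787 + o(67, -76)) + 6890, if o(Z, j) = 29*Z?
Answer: 38620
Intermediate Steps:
(29787 + o(67, -76)) + 6890 = (29787 + 29*67) + 6890 = (29787 + 1943) + 6890 = 31730 + 6890 = 38620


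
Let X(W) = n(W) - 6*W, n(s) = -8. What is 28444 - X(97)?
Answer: 29034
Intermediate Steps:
X(W) = -8 - 6*W
28444 - X(97) = 28444 - (-8 - 6*97) = 28444 - (-8 - 582) = 28444 - 1*(-590) = 28444 + 590 = 29034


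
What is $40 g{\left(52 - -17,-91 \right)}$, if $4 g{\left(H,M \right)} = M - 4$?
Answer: $-950$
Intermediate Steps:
$g{\left(H,M \right)} = -1 + \frac{M}{4}$ ($g{\left(H,M \right)} = \frac{M - 4}{4} = \frac{-4 + M}{4} = -1 + \frac{M}{4}$)
$40 g{\left(52 - -17,-91 \right)} = 40 \left(-1 + \frac{1}{4} \left(-91\right)\right) = 40 \left(-1 - \frac{91}{4}\right) = 40 \left(- \frac{95}{4}\right) = -950$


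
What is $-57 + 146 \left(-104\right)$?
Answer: $-15241$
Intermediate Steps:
$-57 + 146 \left(-104\right) = -57 - 15184 = -15241$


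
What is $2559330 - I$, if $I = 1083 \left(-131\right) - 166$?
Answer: $2701369$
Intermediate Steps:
$I = -142039$ ($I = -141873 - 166 = -142039$)
$2559330 - I = 2559330 - -142039 = 2559330 + 142039 = 2701369$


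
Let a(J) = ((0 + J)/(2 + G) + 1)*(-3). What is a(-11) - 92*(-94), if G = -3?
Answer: 8612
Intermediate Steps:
a(J) = -3 + 3*J (a(J) = ((0 + J)/(2 - 3) + 1)*(-3) = (J/(-1) + 1)*(-3) = (J*(-1) + 1)*(-3) = (-J + 1)*(-3) = (1 - J)*(-3) = -3 + 3*J)
a(-11) - 92*(-94) = (-3 + 3*(-11)) - 92*(-94) = (-3 - 33) + 8648 = -36 + 8648 = 8612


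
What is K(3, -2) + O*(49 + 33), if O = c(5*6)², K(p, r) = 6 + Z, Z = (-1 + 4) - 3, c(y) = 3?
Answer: 744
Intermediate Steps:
Z = 0 (Z = 3 - 3 = 0)
K(p, r) = 6 (K(p, r) = 6 + 0 = 6)
O = 9 (O = 3² = 9)
K(3, -2) + O*(49 + 33) = 6 + 9*(49 + 33) = 6 + 9*82 = 6 + 738 = 744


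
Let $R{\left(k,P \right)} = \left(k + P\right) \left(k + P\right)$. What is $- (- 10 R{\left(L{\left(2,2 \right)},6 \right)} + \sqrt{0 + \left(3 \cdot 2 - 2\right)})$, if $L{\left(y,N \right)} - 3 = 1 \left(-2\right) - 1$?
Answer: $358$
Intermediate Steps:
$L{\left(y,N \right)} = 0$ ($L{\left(y,N \right)} = 3 + \left(1 \left(-2\right) - 1\right) = 3 - 3 = 0$)
$R{\left(k,P \right)} = \left(P + k\right)^{2}$ ($R{\left(k,P \right)} = \left(P + k\right) \left(P + k\right) = \left(P + k\right)^{2}$)
$- (- 10 R{\left(L{\left(2,2 \right)},6 \right)} + \sqrt{0 + \left(3 \cdot 2 - 2\right)}) = - (- 10 \left(6 + 0\right)^{2} + \sqrt{0 + \left(3 \cdot 2 - 2\right)}) = - (- 10 \cdot 6^{2} + \sqrt{0 + \left(6 - 2\right)}) = - (\left(-10\right) 36 + \sqrt{0 + 4}) = - (-360 + \sqrt{4}) = - (-360 + 2) = \left(-1\right) \left(-358\right) = 358$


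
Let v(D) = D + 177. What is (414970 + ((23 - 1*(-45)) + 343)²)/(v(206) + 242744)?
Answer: 583891/243127 ≈ 2.4016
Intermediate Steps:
v(D) = 177 + D
(414970 + ((23 - 1*(-45)) + 343)²)/(v(206) + 242744) = (414970 + ((23 - 1*(-45)) + 343)²)/((177 + 206) + 242744) = (414970 + ((23 + 45) + 343)²)/(383 + 242744) = (414970 + (68 + 343)²)/243127 = (414970 + 411²)*(1/243127) = (414970 + 168921)*(1/243127) = 583891*(1/243127) = 583891/243127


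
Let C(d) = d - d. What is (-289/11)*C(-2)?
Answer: 0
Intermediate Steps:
C(d) = 0
(-289/11)*C(-2) = -289/11*0 = 0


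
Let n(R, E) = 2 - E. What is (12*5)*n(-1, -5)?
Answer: 420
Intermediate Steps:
(12*5)*n(-1, -5) = (12*5)*(2 - 1*(-5)) = 60*(2 + 5) = 60*7 = 420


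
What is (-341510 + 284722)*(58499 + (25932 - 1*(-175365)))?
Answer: -14753295248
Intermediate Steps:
(-341510 + 284722)*(58499 + (25932 - 1*(-175365))) = -56788*(58499 + (25932 + 175365)) = -56788*(58499 + 201297) = -56788*259796 = -14753295248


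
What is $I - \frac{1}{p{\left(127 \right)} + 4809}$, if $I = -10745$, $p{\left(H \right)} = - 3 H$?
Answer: $- \frac{47578861}{4428} \approx -10745.0$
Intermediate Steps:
$I - \frac{1}{p{\left(127 \right)} + 4809} = -10745 - \frac{1}{\left(-3\right) 127 + 4809} = -10745 - \frac{1}{-381 + 4809} = -10745 - \frac{1}{4428} = - \frac{47578861}{4428}$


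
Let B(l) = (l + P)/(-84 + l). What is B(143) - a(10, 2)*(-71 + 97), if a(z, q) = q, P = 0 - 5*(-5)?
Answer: -2900/59 ≈ -49.153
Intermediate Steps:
P = 25 (P = 0 + 25 = 25)
B(l) = (25 + l)/(-84 + l) (B(l) = (l + 25)/(-84 + l) = (25 + l)/(-84 + l))
B(143) - a(10, 2)*(-71 + 97) = (25 + 143)/(-84 + 143) - 2*(-71 + 97) = 168/59 - 2*26 = (1/59)*168 - 1*52 = 168/59 - 52 = -2900/59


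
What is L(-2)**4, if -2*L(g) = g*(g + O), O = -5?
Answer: 2401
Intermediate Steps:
L(g) = -g*(-5 + g)/2 (L(g) = -g*(g - 5)/2 = -g*(-5 + g)/2)
L(-2)**4 = ((1/2)*(-2)*(5 - 1*(-2)))**4 = ((1/2)*(-2)*(5 + 2))**4 = ((1/2)*(-2)*7)**4 = (-7)**4 = 2401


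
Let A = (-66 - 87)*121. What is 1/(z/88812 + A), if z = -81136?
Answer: -22203/411064423 ≈ -5.4013e-5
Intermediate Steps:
A = -18513 (A = -153*121 = -18513)
1/(z/88812 + A) = 1/(-81136/88812 - 18513) = 1/(-81136*1/88812 - 18513) = 1/(-20284/22203 - 18513) = 1/(-411064423/22203) = -22203/411064423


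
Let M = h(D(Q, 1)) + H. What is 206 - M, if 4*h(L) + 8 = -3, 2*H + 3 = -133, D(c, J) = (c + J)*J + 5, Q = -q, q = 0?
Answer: 1107/4 ≈ 276.75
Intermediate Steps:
Q = 0 (Q = -1*0 = 0)
D(c, J) = 5 + J*(J + c) (D(c, J) = (J + c)*J + 5 = J*(J + c) + 5 = 5 + J*(J + c))
H = -68 (H = -3/2 + (½)*(-133) = -3/2 - 133/2 = -68)
h(L) = -11/4 (h(L) = -2 + (¼)*(-3) = -2 - ¾ = -11/4)
M = -283/4 (M = -11/4 - 68 = -283/4 ≈ -70.750)
206 - M = 206 - 1*(-283/4) = 206 + 283/4 = 1107/4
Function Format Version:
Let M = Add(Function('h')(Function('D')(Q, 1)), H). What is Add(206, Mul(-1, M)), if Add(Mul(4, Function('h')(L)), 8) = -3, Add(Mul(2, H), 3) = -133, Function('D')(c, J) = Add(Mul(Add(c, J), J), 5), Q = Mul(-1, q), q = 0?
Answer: Rational(1107, 4) ≈ 276.75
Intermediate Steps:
Q = 0 (Q = Mul(-1, 0) = 0)
Function('D')(c, J) = Add(5, Mul(J, Add(J, c))) (Function('D')(c, J) = Add(Mul(Add(J, c), J), 5) = Add(Mul(J, Add(J, c)), 5) = Add(5, Mul(J, Add(J, c))))
H = -68 (H = Add(Rational(-3, 2), Mul(Rational(1, 2), -133)) = Add(Rational(-3, 2), Rational(-133, 2)) = -68)
Function('h')(L) = Rational(-11, 4) (Function('h')(L) = Add(-2, Mul(Rational(1, 4), -3)) = Add(-2, Rational(-3, 4)) = Rational(-11, 4))
M = Rational(-283, 4) (M = Add(Rational(-11, 4), -68) = Rational(-283, 4) ≈ -70.750)
Add(206, Mul(-1, M)) = Add(206, Mul(-1, Rational(-283, 4))) = Add(206, Rational(283, 4)) = Rational(1107, 4)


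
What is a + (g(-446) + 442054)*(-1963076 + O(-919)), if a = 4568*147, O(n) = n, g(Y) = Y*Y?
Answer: -1258861203654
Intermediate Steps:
g(Y) = Y²
a = 671496
a + (g(-446) + 442054)*(-1963076 + O(-919)) = 671496 + ((-446)² + 442054)*(-1963076 - 919) = 671496 + (198916 + 442054)*(-1963995) = 671496 + 640970*(-1963995) = 671496 - 1258861875150 = -1258861203654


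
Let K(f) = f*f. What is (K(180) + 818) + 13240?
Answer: 46458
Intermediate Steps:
K(f) = f²
(K(180) + 818) + 13240 = (180² + 818) + 13240 = (32400 + 818) + 13240 = 33218 + 13240 = 46458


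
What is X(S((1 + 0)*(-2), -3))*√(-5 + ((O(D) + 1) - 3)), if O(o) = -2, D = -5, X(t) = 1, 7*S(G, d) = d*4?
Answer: 3*I ≈ 3.0*I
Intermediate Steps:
S(G, d) = 4*d/7 (S(G, d) = (d*4)/7 = (4*d)/7 = 4*d/7)
X(S((1 + 0)*(-2), -3))*√(-5 + ((O(D) + 1) - 3)) = 1*√(-5 + ((-2 + 1) - 3)) = 1*√(-5 + (-1 - 3)) = 1*√(-5 - 4) = 1*√(-9) = 1*(3*I) = 3*I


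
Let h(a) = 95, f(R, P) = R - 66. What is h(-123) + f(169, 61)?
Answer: 198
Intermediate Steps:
f(R, P) = -66 + R
h(-123) + f(169, 61) = 95 + (-66 + 169) = 95 + 103 = 198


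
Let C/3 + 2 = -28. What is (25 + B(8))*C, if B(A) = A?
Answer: -2970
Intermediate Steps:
C = -90 (C = -6 + 3*(-28) = -6 - 84 = -90)
(25 + B(8))*C = (25 + 8)*(-90) = 33*(-90) = -2970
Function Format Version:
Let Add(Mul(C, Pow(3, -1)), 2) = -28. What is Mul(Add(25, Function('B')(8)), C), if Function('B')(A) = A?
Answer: -2970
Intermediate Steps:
C = -90 (C = Add(-6, Mul(3, -28)) = Add(-6, -84) = -90)
Mul(Add(25, Function('B')(8)), C) = Mul(Add(25, 8), -90) = Mul(33, -90) = -2970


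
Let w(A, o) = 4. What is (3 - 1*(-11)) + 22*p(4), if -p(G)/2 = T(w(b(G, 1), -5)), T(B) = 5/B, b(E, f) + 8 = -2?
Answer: -41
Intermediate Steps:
b(E, f) = -10 (b(E, f) = -8 - 2 = -10)
p(G) = -5/2 (p(G) = -10/4 = -2*5/4 = -5/2)
(3 - 1*(-11)) + 22*p(4) = (3 - 1*(-11)) + 22*(-5/2) = (3 + 11) - 55 = 14 - 55 = -41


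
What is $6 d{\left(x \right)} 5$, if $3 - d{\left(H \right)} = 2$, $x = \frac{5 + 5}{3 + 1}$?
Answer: $30$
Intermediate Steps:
$x = \frac{5}{2}$ ($x = \frac{10}{4} = 10 \cdot \frac{1}{4} = \frac{5}{2} \approx 2.5$)
$d{\left(H \right)} = 1$ ($d{\left(H \right)} = 3 - 2 = 1$)
$6 d{\left(x \right)} 5 = 6 \cdot 1 \cdot 5 = 6 \cdot 5 = 30$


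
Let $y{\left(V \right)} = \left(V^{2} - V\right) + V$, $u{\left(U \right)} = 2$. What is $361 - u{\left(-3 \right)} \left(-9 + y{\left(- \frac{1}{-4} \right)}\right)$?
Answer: $\frac{3031}{8} \approx 378.88$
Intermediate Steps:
$y{\left(V \right)} = V^{2}$
$361 - u{\left(-3 \right)} \left(-9 + y{\left(- \frac{1}{-4} \right)}\right) = 361 - 2 \left(-9 + \left(- \frac{1}{-4}\right)^{2}\right) = 361 - 2 \left(-9 + \left(\left(-1\right) \left(- \frac{1}{4}\right)\right)^{2}\right) = 361 - 2 \left(-9 + \left(\frac{1}{4}\right)^{2}\right) = 361 - 2 \left(-9 + \frac{1}{16}\right) = 361 - 2 \left(- \frac{143}{16}\right) = 361 - - \frac{143}{8} = 361 + \frac{143}{8} = \frac{3031}{8}$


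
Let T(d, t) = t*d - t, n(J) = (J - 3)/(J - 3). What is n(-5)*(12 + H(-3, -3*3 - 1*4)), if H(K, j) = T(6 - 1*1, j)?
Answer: -40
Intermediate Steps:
n(J) = 1 (n(J) = (-3 + J)/(-3 + J) = 1)
T(d, t) = -t + d*t (T(d, t) = d*t - t = -t + d*t)
H(K, j) = 4*j (H(K, j) = j*(-1 + (6 - 1*1)) = j*(-1 + (6 - 1)) = j*(-1 + 5) = j*4 = 4*j)
n(-5)*(12 + H(-3, -3*3 - 1*4)) = 1*(12 + 4*(-3*3 - 1*4)) = 1*(12 + 4*(-9 - 4)) = 1*(12 + 4*(-13)) = 1*(12 - 52) = 1*(-40) = -40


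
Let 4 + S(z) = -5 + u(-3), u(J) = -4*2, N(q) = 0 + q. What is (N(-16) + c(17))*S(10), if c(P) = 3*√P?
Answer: 272 - 51*√17 ≈ 61.722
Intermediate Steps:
N(q) = q
u(J) = -8
S(z) = -17 (S(z) = -4 + (-5 - 8) = -4 - 13 = -17)
(N(-16) + c(17))*S(10) = (-16 + 3*√17)*(-17) = 272 - 51*√17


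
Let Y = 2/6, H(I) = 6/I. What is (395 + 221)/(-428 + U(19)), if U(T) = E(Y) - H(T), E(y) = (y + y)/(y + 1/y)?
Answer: -58520/40671 ≈ -1.4389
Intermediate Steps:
Y = ⅓ (Y = 2*(⅙) = ⅓ ≈ 0.33333)
E(y) = 2*y/(y + 1/y) (E(y) = (2*y)/(y + 1/y) = 2*y/(y + 1/y))
U(T) = ⅕ - 6/T (U(T) = 2*(⅓)²/(1 + (⅓)²) - 6/T = 2*(⅑)/(1 + ⅑) - 6/T = 2*(⅑)/(10/9) - 6/T = 2*(⅑)*(9/10) - 6/T = ⅕ - 6/T)
(395 + 221)/(-428 + U(19)) = (395 + 221)/(-428 + (⅕)*(-30 + 19)/19) = 616/(-428 + (⅕)*(1/19)*(-11)) = 616/(-428 - 11/95) = 616/(-40671/95) = 616*(-95/40671) = -58520/40671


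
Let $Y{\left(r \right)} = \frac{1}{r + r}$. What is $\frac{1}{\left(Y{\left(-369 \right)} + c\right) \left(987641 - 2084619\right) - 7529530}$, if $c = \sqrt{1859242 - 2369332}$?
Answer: $- \frac{1025025941889}{83586371366858234475721} + \frac{1045559350206 i \sqrt{10410}}{83586371366858234475721} \approx -1.2263 \cdot 10^{-11} + 1.2763 \cdot 10^{-9} i$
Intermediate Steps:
$c = 7 i \sqrt{10410}$ ($c = \sqrt{-510090} = 7 i \sqrt{10410} \approx 714.21 i$)
$Y{\left(r \right)} = \frac{1}{2 r}$
$\frac{1}{\left(Y{\left(-369 \right)} + c\right) \left(987641 - 2084619\right) - 7529530} = \frac{1}{\left(\frac{1}{2 \left(-369\right)} + 7 i \sqrt{10410}\right) \left(987641 - 2084619\right) - 7529530} = \frac{1}{\left(\frac{1}{2} \left(- \frac{1}{369}\right) + 7 i \sqrt{10410}\right) \left(-1096978\right) - 7529530} = \frac{1}{\left(- \frac{1}{738} + 7 i \sqrt{10410}\right) \left(-1096978\right) - 7529530} = \frac{1}{\left(\frac{548489}{369} - 7678846 i \sqrt{10410}\right) - 7529530} = \frac{1}{- \frac{2777848081}{369} - 7678846 i \sqrt{10410}}$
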